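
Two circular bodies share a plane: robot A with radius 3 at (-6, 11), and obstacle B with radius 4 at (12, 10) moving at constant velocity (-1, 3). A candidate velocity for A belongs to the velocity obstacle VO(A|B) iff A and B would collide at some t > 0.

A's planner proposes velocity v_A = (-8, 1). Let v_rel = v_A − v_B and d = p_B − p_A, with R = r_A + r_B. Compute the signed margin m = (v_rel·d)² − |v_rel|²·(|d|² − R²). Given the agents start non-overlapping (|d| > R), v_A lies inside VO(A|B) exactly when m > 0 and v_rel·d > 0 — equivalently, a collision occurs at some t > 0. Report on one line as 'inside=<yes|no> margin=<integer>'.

d = (18, -1),  |d|² = 325;  R = 3+4 = 7,  c = 325−7² = 276
v_rel = (-7, -2),  |v_rel|² = 53;  v_rel·d = (-7)·(18) + (-2)·(-1) = -124
53·t² + 248·t + 276 = 0  ⇒  m = (-124)² − 53·276 = 748
m = 748 > 0,  v_rel·d = -124 < 0  ⇒  outside

inside=no margin=748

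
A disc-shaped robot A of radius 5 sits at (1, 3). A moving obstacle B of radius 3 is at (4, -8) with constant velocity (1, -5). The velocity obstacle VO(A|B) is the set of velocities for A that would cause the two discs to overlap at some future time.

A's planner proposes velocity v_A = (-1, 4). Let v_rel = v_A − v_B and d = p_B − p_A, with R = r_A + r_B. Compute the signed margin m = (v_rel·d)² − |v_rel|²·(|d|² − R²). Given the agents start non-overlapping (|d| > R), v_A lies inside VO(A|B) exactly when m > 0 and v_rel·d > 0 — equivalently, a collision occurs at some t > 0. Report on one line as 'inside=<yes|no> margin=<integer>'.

d = (3, -11),  |d|² = 130;  R = 5+3 = 8,  c = 130−8² = 66
v_rel = (-2, 9),  |v_rel|² = 85;  v_rel·d = (-2)·(3) + (9)·(-11) = -105
85·t² + 210·t + 66 = 0  ⇒  m = (-105)² − 85·66 = 5415
m = 5415 > 0,  v_rel·d = -105 < 0  ⇒  outside

inside=no margin=5415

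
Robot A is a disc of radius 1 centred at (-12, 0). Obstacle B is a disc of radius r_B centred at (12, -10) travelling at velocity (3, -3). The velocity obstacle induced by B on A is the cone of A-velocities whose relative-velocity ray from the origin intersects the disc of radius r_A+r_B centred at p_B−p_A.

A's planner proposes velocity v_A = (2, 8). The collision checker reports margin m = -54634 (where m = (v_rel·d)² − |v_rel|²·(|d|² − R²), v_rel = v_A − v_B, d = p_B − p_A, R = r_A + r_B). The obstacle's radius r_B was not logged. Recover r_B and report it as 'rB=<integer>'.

m = -54634
d = (24, -10);  v_rel = (-1, 11),  |v_rel|² = 122
v_rel×d = (-1)·(-10) − (11)·(24) = -254
since m = R²·122 − (-254)²:  R² = (64516 + -54634) / 122 = 81
R = √81 = 9  ⇒  r_B = 9 − 1 = 8

rB=8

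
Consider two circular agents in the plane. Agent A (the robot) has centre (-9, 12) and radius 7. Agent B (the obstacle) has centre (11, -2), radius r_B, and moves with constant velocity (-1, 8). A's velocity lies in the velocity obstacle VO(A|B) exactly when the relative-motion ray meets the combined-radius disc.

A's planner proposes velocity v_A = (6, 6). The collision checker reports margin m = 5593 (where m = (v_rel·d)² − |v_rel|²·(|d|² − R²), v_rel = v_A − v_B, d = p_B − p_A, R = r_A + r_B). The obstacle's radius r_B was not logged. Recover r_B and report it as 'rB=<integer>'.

m = 5593
d = (20, -14);  v_rel = (7, -2),  |v_rel|² = 53
v_rel×d = (7)·(-14) − (-2)·(20) = -58
since m = R²·53 − (-58)²:  R² = (3364 + 5593) / 53 = 169
R = √169 = 13  ⇒  r_B = 13 − 7 = 6

rB=6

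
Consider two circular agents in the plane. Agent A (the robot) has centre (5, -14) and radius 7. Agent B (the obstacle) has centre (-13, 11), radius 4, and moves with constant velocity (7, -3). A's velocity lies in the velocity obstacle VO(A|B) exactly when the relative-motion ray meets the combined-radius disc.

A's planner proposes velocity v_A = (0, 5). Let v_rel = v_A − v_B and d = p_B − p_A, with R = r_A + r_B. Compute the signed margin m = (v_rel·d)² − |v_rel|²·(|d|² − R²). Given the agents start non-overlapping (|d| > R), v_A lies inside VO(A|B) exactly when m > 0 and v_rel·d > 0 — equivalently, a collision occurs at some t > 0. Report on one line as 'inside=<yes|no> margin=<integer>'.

d = (-18, 25),  |d|² = 949;  R = 7+4 = 11,  c = 949−11² = 828
v_rel = (-7, 8),  |v_rel|² = 113;  v_rel·d = (-7)·(-18) + (8)·(25) = 326
113·t² − 652·t + 828 = 0  ⇒  m = 326² − 113·828 = 12712
m = 12712 > 0,  v_rel·d = 326 > 0  ⇒  inside

inside=yes margin=12712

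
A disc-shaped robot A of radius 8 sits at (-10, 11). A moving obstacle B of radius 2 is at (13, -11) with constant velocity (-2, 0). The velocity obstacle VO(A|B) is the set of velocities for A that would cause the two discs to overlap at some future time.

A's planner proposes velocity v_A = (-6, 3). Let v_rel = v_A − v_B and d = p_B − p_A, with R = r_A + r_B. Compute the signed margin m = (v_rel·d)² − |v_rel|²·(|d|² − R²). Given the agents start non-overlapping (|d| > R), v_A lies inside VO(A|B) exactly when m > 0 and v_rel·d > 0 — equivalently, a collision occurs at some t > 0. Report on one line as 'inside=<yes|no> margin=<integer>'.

d = (23, -22),  |d|² = 1013;  R = 8+2 = 10,  c = 1013−10² = 913
v_rel = (-4, 3),  |v_rel|² = 25;  v_rel·d = (-4)·(23) + (3)·(-22) = -158
25·t² + 316·t + 913 = 0  ⇒  m = (-158)² − 25·913 = 2139
m = 2139 > 0,  v_rel·d = -158 < 0  ⇒  outside

inside=no margin=2139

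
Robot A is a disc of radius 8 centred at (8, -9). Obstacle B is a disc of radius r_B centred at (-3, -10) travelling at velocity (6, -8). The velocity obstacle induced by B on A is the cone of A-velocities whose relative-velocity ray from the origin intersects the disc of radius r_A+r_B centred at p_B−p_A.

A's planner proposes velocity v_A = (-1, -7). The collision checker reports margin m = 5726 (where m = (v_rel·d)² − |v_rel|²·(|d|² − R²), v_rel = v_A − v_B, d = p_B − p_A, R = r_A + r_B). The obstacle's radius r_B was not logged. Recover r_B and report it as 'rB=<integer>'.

m = 5726
d = (-11, -1);  v_rel = (-7, 1),  |v_rel|² = 50
v_rel×d = (-7)·(-1) − (1)·(-11) = 18
since m = R²·50 − 18²:  R² = (324 + 5726) / 50 = 121
R = √121 = 11  ⇒  r_B = 11 − 8 = 3

rB=3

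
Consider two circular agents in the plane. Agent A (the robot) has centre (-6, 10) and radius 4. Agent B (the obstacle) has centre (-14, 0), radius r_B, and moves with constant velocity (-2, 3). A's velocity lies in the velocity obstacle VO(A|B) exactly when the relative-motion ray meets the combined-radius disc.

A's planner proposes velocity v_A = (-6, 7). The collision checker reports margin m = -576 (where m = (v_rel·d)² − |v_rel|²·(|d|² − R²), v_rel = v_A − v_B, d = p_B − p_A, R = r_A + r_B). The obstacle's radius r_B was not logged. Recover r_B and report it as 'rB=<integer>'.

m = -576
d = (-8, -10);  v_rel = (-4, 4),  |v_rel|² = 32
v_rel×d = (-4)·(-10) − (4)·(-8) = 72
since m = R²·32 − 72²:  R² = (5184 + -576) / 32 = 144
R = √144 = 12  ⇒  r_B = 12 − 4 = 8

rB=8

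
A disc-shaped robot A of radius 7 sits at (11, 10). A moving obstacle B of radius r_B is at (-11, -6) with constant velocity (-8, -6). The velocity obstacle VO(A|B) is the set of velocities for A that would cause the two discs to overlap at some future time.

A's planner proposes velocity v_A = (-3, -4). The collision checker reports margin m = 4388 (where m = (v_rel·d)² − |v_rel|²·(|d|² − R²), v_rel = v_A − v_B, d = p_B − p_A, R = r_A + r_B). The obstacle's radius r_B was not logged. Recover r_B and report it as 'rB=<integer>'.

m = 4388
d = (-22, -16);  v_rel = (5, 2),  |v_rel|² = 29
v_rel×d = (5)·(-16) − (2)·(-22) = -36
since m = R²·29 − (-36)²:  R² = (1296 + 4388) / 29 = 196
R = √196 = 14  ⇒  r_B = 14 − 7 = 7

rB=7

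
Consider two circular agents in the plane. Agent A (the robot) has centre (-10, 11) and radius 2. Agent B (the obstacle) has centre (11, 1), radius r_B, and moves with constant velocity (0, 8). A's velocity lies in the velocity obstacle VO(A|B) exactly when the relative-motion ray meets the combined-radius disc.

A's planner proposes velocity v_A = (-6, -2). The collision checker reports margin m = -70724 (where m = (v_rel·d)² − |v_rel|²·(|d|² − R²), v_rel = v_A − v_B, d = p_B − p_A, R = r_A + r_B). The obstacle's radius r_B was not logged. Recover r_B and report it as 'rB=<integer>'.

m = -70724
d = (21, -10);  v_rel = (-6, -10),  |v_rel|² = 136
v_rel×d = (-6)·(-10) − (-10)·(21) = 270
since m = R²·136 − 270²:  R² = (72900 + -70724) / 136 = 16
R = √16 = 4  ⇒  r_B = 4 − 2 = 2

rB=2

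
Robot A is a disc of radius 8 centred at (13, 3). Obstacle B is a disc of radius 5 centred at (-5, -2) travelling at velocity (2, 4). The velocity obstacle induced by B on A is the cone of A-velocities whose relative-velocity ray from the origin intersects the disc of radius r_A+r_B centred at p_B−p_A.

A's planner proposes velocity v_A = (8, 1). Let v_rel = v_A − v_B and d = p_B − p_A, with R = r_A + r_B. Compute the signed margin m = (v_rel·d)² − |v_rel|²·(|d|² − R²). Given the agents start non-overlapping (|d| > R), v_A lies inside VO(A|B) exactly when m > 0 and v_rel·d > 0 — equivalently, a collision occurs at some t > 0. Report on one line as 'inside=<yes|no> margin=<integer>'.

d = (-18, -5),  |d|² = 349;  R = 8+5 = 13,  c = 349−13² = 180
v_rel = (6, -3),  |v_rel|² = 45;  v_rel·d = (6)·(-18) + (-3)·(-5) = -93
45·t² + 186·t + 180 = 0  ⇒  m = (-93)² − 45·180 = 549
m = 549 > 0,  v_rel·d = -93 < 0  ⇒  outside

inside=no margin=549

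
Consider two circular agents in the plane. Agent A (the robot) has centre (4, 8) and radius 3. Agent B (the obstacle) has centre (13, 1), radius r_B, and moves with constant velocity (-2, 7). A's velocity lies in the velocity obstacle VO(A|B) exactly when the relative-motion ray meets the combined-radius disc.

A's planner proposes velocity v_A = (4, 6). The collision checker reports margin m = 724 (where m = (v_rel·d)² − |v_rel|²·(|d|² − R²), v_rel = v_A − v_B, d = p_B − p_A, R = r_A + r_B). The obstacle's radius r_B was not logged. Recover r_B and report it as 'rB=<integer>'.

m = 724
d = (9, -7);  v_rel = (6, -1),  |v_rel|² = 37
v_rel×d = (6)·(-7) − (-1)·(9) = -33
since m = R²·37 − (-33)²:  R² = (1089 + 724) / 37 = 49
R = √49 = 7  ⇒  r_B = 7 − 3 = 4

rB=4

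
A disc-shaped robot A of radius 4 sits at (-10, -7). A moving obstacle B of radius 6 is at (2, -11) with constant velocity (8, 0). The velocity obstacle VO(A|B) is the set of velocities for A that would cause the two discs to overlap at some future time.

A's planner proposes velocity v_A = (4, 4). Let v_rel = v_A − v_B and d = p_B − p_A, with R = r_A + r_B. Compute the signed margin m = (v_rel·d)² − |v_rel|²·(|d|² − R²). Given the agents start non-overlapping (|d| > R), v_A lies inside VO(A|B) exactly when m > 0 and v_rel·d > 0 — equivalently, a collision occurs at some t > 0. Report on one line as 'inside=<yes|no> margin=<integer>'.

d = (12, -4),  |d|² = 160;  R = 4+6 = 10,  c = 160−10² = 60
v_rel = (-4, 4),  |v_rel|² = 32;  v_rel·d = (-4)·(12) + (4)·(-4) = -64
32·t² + 128·t + 60 = 0  ⇒  m = (-64)² − 32·60 = 2176
m = 2176 > 0,  v_rel·d = -64 < 0  ⇒  outside

inside=no margin=2176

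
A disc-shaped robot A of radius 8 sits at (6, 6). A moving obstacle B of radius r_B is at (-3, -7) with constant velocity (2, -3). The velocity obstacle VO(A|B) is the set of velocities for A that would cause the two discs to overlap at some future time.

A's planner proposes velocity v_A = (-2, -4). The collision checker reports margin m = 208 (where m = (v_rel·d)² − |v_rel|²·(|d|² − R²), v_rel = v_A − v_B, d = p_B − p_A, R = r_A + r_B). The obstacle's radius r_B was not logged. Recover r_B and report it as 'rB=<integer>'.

m = 208
d = (-9, -13);  v_rel = (-4, -1),  |v_rel|² = 17
v_rel×d = (-4)·(-13) − (-1)·(-9) = 43
since m = R²·17 − 43²:  R² = (1849 + 208) / 17 = 121
R = √121 = 11  ⇒  r_B = 11 − 8 = 3

rB=3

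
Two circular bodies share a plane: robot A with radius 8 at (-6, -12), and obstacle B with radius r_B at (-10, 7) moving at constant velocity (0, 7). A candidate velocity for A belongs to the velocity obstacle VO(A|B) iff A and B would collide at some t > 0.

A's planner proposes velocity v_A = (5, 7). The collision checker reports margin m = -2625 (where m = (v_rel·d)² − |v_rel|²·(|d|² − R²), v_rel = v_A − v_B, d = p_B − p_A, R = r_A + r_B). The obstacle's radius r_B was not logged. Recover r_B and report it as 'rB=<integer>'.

m = -2625
d = (-4, 19);  v_rel = (5, 0),  |v_rel|² = 25
v_rel×d = (5)·(19) − (0)·(-4) = 95
since m = R²·25 − 95²:  R² = (9025 + -2625) / 25 = 256
R = √256 = 16  ⇒  r_B = 16 − 8 = 8

rB=8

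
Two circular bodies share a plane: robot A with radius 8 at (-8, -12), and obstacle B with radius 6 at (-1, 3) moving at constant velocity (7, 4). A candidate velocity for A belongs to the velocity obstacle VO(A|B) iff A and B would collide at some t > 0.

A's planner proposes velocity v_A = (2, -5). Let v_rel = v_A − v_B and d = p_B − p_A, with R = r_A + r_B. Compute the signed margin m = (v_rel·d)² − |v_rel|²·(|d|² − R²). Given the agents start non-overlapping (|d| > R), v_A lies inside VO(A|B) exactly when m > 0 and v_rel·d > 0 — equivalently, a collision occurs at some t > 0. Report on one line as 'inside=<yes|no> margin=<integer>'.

d = (7, 15),  |d|² = 274;  R = 8+6 = 14,  c = 274−14² = 78
v_rel = (-5, -9),  |v_rel|² = 106;  v_rel·d = (-5)·(7) + (-9)·(15) = -170
106·t² + 340·t + 78 = 0  ⇒  m = (-170)² − 106·78 = 20632
m = 20632 > 0,  v_rel·d = -170 < 0  ⇒  outside

inside=no margin=20632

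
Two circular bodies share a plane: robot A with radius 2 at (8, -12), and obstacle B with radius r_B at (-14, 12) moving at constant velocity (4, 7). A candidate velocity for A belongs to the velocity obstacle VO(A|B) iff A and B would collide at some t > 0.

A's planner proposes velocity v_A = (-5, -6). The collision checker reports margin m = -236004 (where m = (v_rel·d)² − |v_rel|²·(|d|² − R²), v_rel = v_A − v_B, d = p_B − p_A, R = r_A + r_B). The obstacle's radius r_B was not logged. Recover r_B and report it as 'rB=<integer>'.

m = -236004
d = (-22, 24);  v_rel = (-9, -13),  |v_rel|² = 250
v_rel×d = (-9)·(24) − (-13)·(-22) = -502
since m = R²·250 − (-502)²:  R² = (252004 + -236004) / 250 = 64
R = √64 = 8  ⇒  r_B = 8 − 2 = 6

rB=6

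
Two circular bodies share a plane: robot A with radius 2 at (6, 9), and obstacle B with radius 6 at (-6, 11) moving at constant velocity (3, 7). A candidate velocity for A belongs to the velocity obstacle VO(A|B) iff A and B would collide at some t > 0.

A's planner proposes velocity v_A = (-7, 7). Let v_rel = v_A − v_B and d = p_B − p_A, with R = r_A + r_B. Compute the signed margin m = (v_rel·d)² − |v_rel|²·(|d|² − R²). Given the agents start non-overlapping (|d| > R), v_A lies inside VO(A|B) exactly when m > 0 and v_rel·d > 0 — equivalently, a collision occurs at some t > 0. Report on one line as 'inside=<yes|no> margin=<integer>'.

d = (-12, 2),  |d|² = 148;  R = 2+6 = 8,  c = 148−8² = 84
v_rel = (-10, 0),  |v_rel|² = 100;  v_rel·d = (-10)·(-12) + (0)·(2) = 120
100·t² − 240·t + 84 = 0  ⇒  m = 120² − 100·84 = 6000
m = 6000 > 0,  v_rel·d = 120 > 0  ⇒  inside

inside=yes margin=6000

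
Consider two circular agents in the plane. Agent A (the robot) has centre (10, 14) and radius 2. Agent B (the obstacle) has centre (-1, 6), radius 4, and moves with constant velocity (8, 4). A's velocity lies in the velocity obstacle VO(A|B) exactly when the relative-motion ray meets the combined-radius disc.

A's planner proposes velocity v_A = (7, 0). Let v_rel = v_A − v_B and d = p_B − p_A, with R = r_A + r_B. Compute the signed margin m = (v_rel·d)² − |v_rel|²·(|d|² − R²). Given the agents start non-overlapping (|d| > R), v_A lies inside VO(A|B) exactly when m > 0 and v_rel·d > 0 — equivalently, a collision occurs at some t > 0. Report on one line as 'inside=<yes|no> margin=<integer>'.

d = (-11, -8),  |d|² = 185;  R = 2+4 = 6,  c = 185−6² = 149
v_rel = (-1, -4),  |v_rel|² = 17;  v_rel·d = (-1)·(-11) + (-4)·(-8) = 43
17·t² − 86·t + 149 = 0  ⇒  m = 43² − 17·149 = -684
m = -684 < 0,  v_rel·d = 43 > 0  ⇒  outside

inside=no margin=-684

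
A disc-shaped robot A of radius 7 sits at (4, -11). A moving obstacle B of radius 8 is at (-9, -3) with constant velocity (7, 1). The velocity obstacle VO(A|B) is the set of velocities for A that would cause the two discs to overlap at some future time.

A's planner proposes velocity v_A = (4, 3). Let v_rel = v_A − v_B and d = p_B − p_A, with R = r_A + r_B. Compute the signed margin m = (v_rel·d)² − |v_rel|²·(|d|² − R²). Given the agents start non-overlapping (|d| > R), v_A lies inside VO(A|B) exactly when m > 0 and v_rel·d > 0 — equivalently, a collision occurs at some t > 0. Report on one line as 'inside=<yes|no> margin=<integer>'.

d = (-13, 8),  |d|² = 233;  R = 7+8 = 15,  c = 233−15² = 8
v_rel = (-3, 2),  |v_rel|² = 13;  v_rel·d = (-3)·(-13) + (2)·(8) = 55
13·t² − 110·t + 8 = 0  ⇒  m = 55² − 13·8 = 2921
m = 2921 > 0,  v_rel·d = 55 > 0  ⇒  inside

inside=yes margin=2921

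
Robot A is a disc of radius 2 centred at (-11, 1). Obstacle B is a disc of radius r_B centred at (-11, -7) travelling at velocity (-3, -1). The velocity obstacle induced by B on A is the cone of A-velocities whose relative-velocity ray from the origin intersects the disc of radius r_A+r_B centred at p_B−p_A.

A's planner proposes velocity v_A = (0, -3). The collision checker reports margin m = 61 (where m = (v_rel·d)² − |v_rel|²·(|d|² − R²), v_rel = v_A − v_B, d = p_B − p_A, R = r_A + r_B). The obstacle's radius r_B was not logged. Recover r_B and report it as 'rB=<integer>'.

m = 61
d = (0, -8);  v_rel = (3, -2),  |v_rel|² = 13
v_rel×d = (3)·(-8) − (-2)·(0) = -24
since m = R²·13 − (-24)²:  R² = (576 + 61) / 13 = 49
R = √49 = 7  ⇒  r_B = 7 − 2 = 5

rB=5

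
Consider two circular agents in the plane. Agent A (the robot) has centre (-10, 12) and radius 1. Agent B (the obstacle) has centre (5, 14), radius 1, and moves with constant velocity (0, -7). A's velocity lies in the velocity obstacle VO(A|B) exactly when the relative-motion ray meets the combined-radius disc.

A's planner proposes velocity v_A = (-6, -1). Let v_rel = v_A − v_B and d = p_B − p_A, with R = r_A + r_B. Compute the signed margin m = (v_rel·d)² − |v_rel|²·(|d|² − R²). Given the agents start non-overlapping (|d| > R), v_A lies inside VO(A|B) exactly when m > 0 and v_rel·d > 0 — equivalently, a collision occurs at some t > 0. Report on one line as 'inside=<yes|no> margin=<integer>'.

d = (15, 2),  |d|² = 229;  R = 1+1 = 2,  c = 229−2² = 225
v_rel = (-6, 6),  |v_rel|² = 72;  v_rel·d = (-6)·(15) + (6)·(2) = -78
72·t² + 156·t + 225 = 0  ⇒  m = (-78)² − 72·225 = -10116
m = -10116 < 0,  v_rel·d = -78 < 0  ⇒  outside

inside=no margin=-10116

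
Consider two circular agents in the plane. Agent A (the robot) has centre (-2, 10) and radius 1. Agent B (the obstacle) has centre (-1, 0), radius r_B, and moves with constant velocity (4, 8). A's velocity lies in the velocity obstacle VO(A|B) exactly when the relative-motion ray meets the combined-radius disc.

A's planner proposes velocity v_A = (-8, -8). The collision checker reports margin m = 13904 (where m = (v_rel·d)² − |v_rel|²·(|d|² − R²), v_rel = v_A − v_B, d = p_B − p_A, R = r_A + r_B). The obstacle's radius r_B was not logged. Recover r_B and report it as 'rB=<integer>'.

m = 13904
d = (1, -10);  v_rel = (-12, -16),  |v_rel|² = 400
v_rel×d = (-12)·(-10) − (-16)·(1) = 136
since m = R²·400 − 136²:  R² = (18496 + 13904) / 400 = 81
R = √81 = 9  ⇒  r_B = 9 − 1 = 8

rB=8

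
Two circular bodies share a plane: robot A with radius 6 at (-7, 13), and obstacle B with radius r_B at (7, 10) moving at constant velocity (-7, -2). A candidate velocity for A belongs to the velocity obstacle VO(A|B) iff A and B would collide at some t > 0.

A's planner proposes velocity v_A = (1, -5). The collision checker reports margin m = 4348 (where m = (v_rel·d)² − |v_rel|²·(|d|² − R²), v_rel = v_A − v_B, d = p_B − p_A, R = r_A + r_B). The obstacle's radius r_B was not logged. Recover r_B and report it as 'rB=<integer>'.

m = 4348
d = (14, -3);  v_rel = (8, -3),  |v_rel|² = 73
v_rel×d = (8)·(-3) − (-3)·(14) = 18
since m = R²·73 − 18²:  R² = (324 + 4348) / 73 = 64
R = √64 = 8  ⇒  r_B = 8 − 6 = 2

rB=2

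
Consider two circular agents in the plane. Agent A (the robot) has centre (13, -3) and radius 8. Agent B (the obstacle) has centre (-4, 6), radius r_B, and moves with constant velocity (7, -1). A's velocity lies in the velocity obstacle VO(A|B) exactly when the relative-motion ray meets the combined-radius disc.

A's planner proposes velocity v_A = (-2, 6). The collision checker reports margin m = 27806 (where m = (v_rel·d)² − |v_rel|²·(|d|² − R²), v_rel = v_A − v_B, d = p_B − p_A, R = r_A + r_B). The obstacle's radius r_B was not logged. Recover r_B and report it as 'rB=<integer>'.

m = 27806
d = (-17, 9);  v_rel = (-9, 7),  |v_rel|² = 130
v_rel×d = (-9)·(9) − (7)·(-17) = 38
since m = R²·130 − 38²:  R² = (1444 + 27806) / 130 = 225
R = √225 = 15  ⇒  r_B = 15 − 8 = 7

rB=7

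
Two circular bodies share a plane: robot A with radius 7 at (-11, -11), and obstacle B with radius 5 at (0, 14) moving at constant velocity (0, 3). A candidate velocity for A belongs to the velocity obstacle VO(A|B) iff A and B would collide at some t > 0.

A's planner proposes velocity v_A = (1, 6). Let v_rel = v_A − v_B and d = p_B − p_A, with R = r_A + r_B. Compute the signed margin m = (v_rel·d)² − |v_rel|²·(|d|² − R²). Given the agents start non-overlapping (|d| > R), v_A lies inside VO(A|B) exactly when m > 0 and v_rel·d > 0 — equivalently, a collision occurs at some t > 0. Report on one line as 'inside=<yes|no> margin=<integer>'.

d = (11, 25),  |d|² = 746;  R = 7+5 = 12,  c = 746−12² = 602
v_rel = (1, 3),  |v_rel|² = 10;  v_rel·d = (1)·(11) + (3)·(25) = 86
10·t² − 172·t + 602 = 0  ⇒  m = 86² − 10·602 = 1376
m = 1376 > 0,  v_rel·d = 86 > 0  ⇒  inside

inside=yes margin=1376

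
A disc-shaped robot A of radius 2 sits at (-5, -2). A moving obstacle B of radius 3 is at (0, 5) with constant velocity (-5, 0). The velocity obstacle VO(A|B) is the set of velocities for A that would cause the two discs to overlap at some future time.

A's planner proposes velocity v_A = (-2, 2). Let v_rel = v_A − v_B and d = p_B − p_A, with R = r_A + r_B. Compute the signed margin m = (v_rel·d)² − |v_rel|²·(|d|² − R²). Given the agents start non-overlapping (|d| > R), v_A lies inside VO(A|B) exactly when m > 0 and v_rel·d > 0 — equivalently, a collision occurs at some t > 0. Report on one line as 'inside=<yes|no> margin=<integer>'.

d = (5, 7),  |d|² = 74;  R = 2+3 = 5,  c = 74−5² = 49
v_rel = (3, 2),  |v_rel|² = 13;  v_rel·d = (3)·(5) + (2)·(7) = 29
13·t² − 58·t + 49 = 0  ⇒  m = 29² − 13·49 = 204
m = 204 > 0,  v_rel·d = 29 > 0  ⇒  inside

inside=yes margin=204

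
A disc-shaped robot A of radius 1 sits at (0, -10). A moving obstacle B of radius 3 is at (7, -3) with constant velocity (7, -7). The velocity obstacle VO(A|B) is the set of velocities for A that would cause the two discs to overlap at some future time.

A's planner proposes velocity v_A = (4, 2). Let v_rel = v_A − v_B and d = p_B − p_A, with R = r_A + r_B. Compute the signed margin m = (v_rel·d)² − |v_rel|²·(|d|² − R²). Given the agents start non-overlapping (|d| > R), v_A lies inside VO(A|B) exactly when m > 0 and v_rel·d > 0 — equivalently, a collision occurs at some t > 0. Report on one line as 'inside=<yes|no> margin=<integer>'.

d = (7, 7),  |d|² = 98;  R = 1+3 = 4,  c = 98−4² = 82
v_rel = (-3, 9),  |v_rel|² = 90;  v_rel·d = (-3)·(7) + (9)·(7) = 42
90·t² − 84·t + 82 = 0  ⇒  m = 42² − 90·82 = -5616
m = -5616 < 0,  v_rel·d = 42 > 0  ⇒  outside

inside=no margin=-5616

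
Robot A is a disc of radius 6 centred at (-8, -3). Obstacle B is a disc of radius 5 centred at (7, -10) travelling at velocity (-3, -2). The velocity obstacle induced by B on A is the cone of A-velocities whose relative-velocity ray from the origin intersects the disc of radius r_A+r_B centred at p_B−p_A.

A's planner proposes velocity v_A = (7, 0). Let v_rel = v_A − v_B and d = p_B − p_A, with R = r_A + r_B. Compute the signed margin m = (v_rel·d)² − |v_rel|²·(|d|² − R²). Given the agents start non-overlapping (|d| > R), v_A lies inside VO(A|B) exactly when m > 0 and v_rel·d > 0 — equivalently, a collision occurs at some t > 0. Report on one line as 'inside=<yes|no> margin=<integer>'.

d = (15, -7),  |d|² = 274;  R = 6+5 = 11,  c = 274−11² = 153
v_rel = (10, 2),  |v_rel|² = 104;  v_rel·d = (10)·(15) + (2)·(-7) = 136
104·t² − 272·t + 153 = 0  ⇒  m = 136² − 104·153 = 2584
m = 2584 > 0,  v_rel·d = 136 > 0  ⇒  inside

inside=yes margin=2584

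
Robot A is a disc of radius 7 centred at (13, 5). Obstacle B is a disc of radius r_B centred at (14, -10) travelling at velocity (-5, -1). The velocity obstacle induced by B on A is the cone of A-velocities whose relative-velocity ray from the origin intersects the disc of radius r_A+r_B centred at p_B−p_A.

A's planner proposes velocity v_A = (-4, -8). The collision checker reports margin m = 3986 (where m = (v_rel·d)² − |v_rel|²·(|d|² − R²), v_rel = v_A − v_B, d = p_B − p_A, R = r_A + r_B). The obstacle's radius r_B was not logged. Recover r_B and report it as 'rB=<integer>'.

m = 3986
d = (1, -15);  v_rel = (1, -7),  |v_rel|² = 50
v_rel×d = (1)·(-15) − (-7)·(1) = -8
since m = R²·50 − (-8)²:  R² = (64 + 3986) / 50 = 81
R = √81 = 9  ⇒  r_B = 9 − 7 = 2

rB=2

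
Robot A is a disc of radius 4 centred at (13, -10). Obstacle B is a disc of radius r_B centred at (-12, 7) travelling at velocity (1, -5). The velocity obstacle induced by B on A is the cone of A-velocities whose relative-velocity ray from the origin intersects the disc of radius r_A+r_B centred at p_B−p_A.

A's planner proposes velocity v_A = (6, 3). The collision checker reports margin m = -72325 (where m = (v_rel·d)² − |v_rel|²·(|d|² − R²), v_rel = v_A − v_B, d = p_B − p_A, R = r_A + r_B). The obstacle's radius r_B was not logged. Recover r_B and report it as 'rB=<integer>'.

m = -72325
d = (-25, 17);  v_rel = (5, 8),  |v_rel|² = 89
v_rel×d = (5)·(17) − (8)·(-25) = 285
since m = R²·89 − 285²:  R² = (81225 + -72325) / 89 = 100
R = √100 = 10  ⇒  r_B = 10 − 4 = 6

rB=6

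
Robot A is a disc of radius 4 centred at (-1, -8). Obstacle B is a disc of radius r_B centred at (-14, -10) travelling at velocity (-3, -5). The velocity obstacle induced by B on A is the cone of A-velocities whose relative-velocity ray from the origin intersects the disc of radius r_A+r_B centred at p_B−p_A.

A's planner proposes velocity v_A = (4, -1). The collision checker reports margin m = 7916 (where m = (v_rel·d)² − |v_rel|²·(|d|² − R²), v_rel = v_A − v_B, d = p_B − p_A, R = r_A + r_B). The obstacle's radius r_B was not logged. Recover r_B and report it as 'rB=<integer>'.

m = 7916
d = (-13, -2);  v_rel = (7, 4),  |v_rel|² = 65
v_rel×d = (7)·(-2) − (4)·(-13) = 38
since m = R²·65 − 38²:  R² = (1444 + 7916) / 65 = 144
R = √144 = 12  ⇒  r_B = 12 − 4 = 8

rB=8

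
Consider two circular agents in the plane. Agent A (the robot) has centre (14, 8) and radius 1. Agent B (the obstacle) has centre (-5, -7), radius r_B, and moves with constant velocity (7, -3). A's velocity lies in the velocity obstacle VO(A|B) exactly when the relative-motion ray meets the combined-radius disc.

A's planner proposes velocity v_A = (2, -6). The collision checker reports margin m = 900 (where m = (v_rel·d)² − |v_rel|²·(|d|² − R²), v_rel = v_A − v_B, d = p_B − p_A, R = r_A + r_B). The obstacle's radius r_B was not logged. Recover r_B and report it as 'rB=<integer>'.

m = 900
d = (-19, -15);  v_rel = (-5, -3),  |v_rel|² = 34
v_rel×d = (-5)·(-15) − (-3)·(-19) = 18
since m = R²·34 − 18²:  R² = (324 + 900) / 34 = 36
R = √36 = 6  ⇒  r_B = 6 − 1 = 5

rB=5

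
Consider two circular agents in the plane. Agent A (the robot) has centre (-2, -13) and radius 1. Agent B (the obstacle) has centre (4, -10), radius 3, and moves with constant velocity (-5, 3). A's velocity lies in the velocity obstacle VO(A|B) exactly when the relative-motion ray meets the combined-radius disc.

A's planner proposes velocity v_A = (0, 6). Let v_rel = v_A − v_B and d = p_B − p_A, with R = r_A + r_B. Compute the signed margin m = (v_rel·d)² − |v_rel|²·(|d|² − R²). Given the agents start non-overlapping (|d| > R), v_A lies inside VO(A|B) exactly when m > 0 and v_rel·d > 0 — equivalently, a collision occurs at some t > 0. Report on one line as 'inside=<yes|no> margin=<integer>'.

d = (6, 3),  |d|² = 45;  R = 1+3 = 4,  c = 45−4² = 29
v_rel = (5, 3),  |v_rel|² = 34;  v_rel·d = (5)·(6) + (3)·(3) = 39
34·t² − 78·t + 29 = 0  ⇒  m = 39² − 34·29 = 535
m = 535 > 0,  v_rel·d = 39 > 0  ⇒  inside

inside=yes margin=535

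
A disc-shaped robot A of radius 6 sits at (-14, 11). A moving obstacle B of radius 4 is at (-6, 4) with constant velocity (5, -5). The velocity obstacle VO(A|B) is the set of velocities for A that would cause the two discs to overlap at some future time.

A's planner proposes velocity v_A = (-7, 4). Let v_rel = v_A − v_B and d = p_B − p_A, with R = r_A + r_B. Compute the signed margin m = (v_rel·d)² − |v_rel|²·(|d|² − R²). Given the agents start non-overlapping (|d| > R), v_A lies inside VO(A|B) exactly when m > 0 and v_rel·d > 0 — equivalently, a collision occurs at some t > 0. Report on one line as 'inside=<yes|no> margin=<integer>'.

d = (8, -7),  |d|² = 113;  R = 6+4 = 10,  c = 113−10² = 13
v_rel = (-12, 9),  |v_rel|² = 225;  v_rel·d = (-12)·(8) + (9)·(-7) = -159
225·t² + 318·t + 13 = 0  ⇒  m = (-159)² − 225·13 = 22356
m = 22356 > 0,  v_rel·d = -159 < 0  ⇒  outside

inside=no margin=22356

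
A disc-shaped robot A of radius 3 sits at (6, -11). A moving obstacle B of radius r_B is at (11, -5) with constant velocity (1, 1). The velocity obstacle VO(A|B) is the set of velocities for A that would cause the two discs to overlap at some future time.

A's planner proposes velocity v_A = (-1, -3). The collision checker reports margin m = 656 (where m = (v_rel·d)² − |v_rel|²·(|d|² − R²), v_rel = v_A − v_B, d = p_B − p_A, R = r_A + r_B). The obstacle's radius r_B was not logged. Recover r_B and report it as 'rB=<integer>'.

m = 656
d = (5, 6);  v_rel = (-2, -4),  |v_rel|² = 20
v_rel×d = (-2)·(6) − (-4)·(5) = 8
since m = R²·20 − 8²:  R² = (64 + 656) / 20 = 36
R = √36 = 6  ⇒  r_B = 6 − 3 = 3

rB=3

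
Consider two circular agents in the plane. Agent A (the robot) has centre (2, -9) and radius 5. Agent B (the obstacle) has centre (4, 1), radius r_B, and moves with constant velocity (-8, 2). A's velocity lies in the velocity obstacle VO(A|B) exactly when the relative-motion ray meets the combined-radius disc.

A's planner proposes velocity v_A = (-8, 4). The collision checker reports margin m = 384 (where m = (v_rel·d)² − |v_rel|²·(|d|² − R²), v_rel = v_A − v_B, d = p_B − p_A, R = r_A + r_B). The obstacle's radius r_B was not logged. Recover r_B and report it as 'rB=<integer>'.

m = 384
d = (2, 10);  v_rel = (0, 2),  |v_rel|² = 4
v_rel×d = (0)·(10) − (2)·(2) = -4
since m = R²·4 − (-4)²:  R² = (16 + 384) / 4 = 100
R = √100 = 10  ⇒  r_B = 10 − 5 = 5

rB=5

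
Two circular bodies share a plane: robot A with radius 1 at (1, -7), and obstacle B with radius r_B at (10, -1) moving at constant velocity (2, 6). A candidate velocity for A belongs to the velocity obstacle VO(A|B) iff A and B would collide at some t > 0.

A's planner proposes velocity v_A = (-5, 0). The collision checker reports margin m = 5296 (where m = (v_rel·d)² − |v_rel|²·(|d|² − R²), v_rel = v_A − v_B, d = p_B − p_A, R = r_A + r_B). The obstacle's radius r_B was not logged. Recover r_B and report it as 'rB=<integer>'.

m = 5296
d = (9, 6);  v_rel = (-7, -6),  |v_rel|² = 85
v_rel×d = (-7)·(6) − (-6)·(9) = 12
since m = R²·85 − 12²:  R² = (144 + 5296) / 85 = 64
R = √64 = 8  ⇒  r_B = 8 − 1 = 7

rB=7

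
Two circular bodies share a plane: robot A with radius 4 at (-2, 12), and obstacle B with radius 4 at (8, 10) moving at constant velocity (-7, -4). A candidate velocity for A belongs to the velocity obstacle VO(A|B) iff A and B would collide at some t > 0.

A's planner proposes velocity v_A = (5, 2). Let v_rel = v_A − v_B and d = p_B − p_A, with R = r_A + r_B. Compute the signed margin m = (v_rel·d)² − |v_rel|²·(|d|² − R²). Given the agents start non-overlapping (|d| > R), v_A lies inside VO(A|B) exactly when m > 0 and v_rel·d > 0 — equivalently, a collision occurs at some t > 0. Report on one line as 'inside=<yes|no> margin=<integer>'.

d = (10, -2),  |d|² = 104;  R = 4+4 = 8,  c = 104−8² = 40
v_rel = (12, 6),  |v_rel|² = 180;  v_rel·d = (12)·(10) + (6)·(-2) = 108
180·t² − 216·t + 40 = 0  ⇒  m = 108² − 180·40 = 4464
m = 4464 > 0,  v_rel·d = 108 > 0  ⇒  inside

inside=yes margin=4464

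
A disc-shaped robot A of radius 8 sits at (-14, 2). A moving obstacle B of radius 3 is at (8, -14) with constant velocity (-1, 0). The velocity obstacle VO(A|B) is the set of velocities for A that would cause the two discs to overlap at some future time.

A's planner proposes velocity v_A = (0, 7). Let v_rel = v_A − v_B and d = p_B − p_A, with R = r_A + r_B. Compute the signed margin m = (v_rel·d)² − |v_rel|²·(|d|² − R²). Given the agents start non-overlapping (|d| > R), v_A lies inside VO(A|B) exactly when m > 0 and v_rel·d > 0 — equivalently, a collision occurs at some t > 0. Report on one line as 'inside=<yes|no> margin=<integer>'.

d = (22, -16),  |d|² = 740;  R = 8+3 = 11,  c = 740−11² = 619
v_rel = (1, 7),  |v_rel|² = 50;  v_rel·d = (1)·(22) + (7)·(-16) = -90
50·t² + 180·t + 619 = 0  ⇒  m = (-90)² − 50·619 = -22850
m = -22850 < 0,  v_rel·d = -90 < 0  ⇒  outside

inside=no margin=-22850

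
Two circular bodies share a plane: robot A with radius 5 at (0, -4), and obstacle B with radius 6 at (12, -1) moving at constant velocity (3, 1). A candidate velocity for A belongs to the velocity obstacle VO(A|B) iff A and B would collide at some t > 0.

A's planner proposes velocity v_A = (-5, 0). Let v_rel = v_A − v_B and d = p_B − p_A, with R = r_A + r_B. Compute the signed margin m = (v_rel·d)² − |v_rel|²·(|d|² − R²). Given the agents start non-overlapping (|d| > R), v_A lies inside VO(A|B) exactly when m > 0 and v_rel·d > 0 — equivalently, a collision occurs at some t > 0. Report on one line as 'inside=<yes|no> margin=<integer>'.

d = (12, 3),  |d|² = 153;  R = 5+6 = 11,  c = 153−11² = 32
v_rel = (-8, -1),  |v_rel|² = 65;  v_rel·d = (-8)·(12) + (-1)·(3) = -99
65·t² + 198·t + 32 = 0  ⇒  m = (-99)² − 65·32 = 7721
m = 7721 > 0,  v_rel·d = -99 < 0  ⇒  outside

inside=no margin=7721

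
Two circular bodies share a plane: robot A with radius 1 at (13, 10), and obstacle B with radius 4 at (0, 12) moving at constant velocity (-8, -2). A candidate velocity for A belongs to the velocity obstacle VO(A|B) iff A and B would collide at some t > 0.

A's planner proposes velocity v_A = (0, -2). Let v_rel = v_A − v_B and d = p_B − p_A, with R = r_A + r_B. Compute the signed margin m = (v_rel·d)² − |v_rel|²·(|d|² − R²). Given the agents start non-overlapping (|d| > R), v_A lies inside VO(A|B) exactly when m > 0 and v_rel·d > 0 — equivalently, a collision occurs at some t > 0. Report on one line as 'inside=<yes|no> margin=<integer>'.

d = (-13, 2),  |d|² = 173;  R = 1+4 = 5,  c = 173−5² = 148
v_rel = (8, 0),  |v_rel|² = 64;  v_rel·d = (8)·(-13) + (0)·(2) = -104
64·t² + 208·t + 148 = 0  ⇒  m = (-104)² − 64·148 = 1344
m = 1344 > 0,  v_rel·d = -104 < 0  ⇒  outside

inside=no margin=1344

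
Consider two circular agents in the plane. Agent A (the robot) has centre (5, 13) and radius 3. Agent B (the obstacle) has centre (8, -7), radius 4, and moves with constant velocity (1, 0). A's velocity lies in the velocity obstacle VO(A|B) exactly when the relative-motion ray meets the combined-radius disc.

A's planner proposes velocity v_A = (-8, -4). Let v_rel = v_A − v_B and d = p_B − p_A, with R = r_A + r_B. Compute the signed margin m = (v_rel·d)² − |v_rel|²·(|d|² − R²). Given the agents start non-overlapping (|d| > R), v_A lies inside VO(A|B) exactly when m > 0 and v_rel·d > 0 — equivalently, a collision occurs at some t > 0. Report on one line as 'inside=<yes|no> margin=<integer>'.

d = (3, -20),  |d|² = 409;  R = 3+4 = 7,  c = 409−7² = 360
v_rel = (-9, -4),  |v_rel|² = 97;  v_rel·d = (-9)·(3) + (-4)·(-20) = 53
97·t² − 106·t + 360 = 0  ⇒  m = 53² − 97·360 = -32111
m = -32111 < 0,  v_rel·d = 53 > 0  ⇒  outside

inside=no margin=-32111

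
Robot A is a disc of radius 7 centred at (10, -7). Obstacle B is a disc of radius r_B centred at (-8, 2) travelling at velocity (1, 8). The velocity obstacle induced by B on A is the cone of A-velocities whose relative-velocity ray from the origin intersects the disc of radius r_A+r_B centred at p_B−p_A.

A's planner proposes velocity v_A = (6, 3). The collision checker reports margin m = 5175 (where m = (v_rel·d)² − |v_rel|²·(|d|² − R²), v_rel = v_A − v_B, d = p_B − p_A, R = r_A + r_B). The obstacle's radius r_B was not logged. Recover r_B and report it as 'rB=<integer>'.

m = 5175
d = (-18, 9);  v_rel = (5, -5),  |v_rel|² = 50
v_rel×d = (5)·(9) − (-5)·(-18) = -45
since m = R²·50 − (-45)²:  R² = (2025 + 5175) / 50 = 144
R = √144 = 12  ⇒  r_B = 12 − 7 = 5

rB=5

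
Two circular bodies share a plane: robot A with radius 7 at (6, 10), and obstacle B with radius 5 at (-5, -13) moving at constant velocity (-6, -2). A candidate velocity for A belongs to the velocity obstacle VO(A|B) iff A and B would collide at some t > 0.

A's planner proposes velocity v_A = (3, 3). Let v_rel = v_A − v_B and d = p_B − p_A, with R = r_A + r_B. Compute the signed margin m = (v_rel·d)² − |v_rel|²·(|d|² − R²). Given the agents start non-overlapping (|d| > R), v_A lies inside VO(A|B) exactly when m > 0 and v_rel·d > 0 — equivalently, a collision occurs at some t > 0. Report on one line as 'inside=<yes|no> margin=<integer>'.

d = (-11, -23),  |d|² = 650;  R = 7+5 = 12,  c = 650−12² = 506
v_rel = (9, 5),  |v_rel|² = 106;  v_rel·d = (9)·(-11) + (5)·(-23) = -214
106·t² + 428·t + 506 = 0  ⇒  m = (-214)² − 106·506 = -7840
m = -7840 < 0,  v_rel·d = -214 < 0  ⇒  outside

inside=no margin=-7840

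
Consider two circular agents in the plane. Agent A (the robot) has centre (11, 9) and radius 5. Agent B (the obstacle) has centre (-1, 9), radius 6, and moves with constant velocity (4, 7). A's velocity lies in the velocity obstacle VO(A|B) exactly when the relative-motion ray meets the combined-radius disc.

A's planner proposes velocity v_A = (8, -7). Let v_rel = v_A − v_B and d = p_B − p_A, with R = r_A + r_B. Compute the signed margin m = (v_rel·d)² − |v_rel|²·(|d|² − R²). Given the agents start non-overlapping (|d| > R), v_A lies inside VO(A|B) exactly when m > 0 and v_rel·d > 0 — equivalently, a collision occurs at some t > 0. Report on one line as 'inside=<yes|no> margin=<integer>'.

d = (-12, 0),  |d|² = 144;  R = 5+6 = 11,  c = 144−11² = 23
v_rel = (4, -14),  |v_rel|² = 212;  v_rel·d = (4)·(-12) + (-14)·(0) = -48
212·t² + 96·t + 23 = 0  ⇒  m = (-48)² − 212·23 = -2572
m = -2572 < 0,  v_rel·d = -48 < 0  ⇒  outside

inside=no margin=-2572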